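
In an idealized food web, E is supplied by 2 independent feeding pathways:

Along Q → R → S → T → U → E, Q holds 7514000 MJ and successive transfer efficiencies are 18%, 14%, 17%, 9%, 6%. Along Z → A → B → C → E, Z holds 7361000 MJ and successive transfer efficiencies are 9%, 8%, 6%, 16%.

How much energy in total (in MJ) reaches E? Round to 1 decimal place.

682.6 MJ

Via Q: 7514000 × 0.18 × 0.14 × 0.17 × 0.09 × 0.06 = 173.8258704 MJ
Via Z: 7361000 × 0.09 × 0.08 × 0.06 × 0.16 = 508.79232 MJ
Total at E: 173.8258704 + 508.79232 = 682.6181904 MJ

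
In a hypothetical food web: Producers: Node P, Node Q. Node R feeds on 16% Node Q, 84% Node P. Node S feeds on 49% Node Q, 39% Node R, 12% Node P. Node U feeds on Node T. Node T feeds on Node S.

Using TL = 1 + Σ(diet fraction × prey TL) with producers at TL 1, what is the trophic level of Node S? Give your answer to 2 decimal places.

2.39

Node R: 1 + (0.16×1 + 0.84×1) = 2
Node S: 1 + (0.49×1 + 0.39×2 + 0.12×1) = 2.39
Node T: 1 + 2.39 = 3.39
Node U: 1 + 3.39 = 4.39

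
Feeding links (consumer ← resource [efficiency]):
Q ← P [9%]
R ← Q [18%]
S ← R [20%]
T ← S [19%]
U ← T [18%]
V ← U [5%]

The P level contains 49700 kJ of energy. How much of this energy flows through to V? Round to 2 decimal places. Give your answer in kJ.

0.28 kJ

Q: 49700 × 0.09 = 4473 kJ
R: 4473 × 0.18 = 805.14 kJ
S: 805.14 × 0.2 = 161.028 kJ
T: 161.028 × 0.19 = 30.59532 kJ
U: 30.59532 × 0.18 = 5.5071576 kJ
V: 5.5071576 × 0.05 = 0.27535788 kJ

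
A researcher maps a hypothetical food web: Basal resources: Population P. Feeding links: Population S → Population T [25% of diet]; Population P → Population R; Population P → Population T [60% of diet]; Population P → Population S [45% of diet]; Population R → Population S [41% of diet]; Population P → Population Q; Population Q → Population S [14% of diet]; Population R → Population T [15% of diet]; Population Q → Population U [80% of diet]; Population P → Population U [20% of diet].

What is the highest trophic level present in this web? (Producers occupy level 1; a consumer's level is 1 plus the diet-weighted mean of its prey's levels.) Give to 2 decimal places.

2.80

Population Q: 1 + 1 = 2
Population R: 1 + 1 = 2
Population S: 1 + (0.41×2 + 0.45×1 + 0.14×2) = 2.55
Population T: 1 + (0.25×2.55 + 0.15×2 + 0.6×1) = 2.5375
Population U: 1 + (0.8×2 + 0.2×1) = 2.8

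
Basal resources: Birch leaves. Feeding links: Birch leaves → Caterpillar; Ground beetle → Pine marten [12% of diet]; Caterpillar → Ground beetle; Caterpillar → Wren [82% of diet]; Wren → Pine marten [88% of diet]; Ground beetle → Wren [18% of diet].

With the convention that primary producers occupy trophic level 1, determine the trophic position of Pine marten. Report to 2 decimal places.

Caterpillar: 1 + 1 = 2
Ground beetle: 1 + 2 = 3
Wren: 1 + (0.82×2 + 0.18×3) = 3.18
Pine marten: 1 + (0.88×3.18 + 0.12×3) = 4.1584

4.16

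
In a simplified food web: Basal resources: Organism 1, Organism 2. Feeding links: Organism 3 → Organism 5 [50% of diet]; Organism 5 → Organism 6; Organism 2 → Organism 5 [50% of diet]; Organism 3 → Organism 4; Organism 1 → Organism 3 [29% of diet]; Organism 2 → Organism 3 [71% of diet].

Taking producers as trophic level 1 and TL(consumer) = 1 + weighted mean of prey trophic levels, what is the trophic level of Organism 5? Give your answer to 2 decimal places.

2.50

Organism 3: 1 + (0.71×1 + 0.29×1) = 2
Organism 4: 1 + 2 = 3
Organism 5: 1 + (0.5×2 + 0.5×1) = 2.5
Organism 6: 1 + 2.5 = 3.5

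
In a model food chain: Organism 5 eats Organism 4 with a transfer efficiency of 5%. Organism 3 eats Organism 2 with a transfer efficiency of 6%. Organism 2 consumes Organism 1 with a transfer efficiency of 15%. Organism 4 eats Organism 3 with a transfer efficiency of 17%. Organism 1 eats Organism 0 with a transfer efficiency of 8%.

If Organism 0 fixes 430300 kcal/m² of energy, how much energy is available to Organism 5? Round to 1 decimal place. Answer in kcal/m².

2.6 kcal/m²

Organism 1: 430300 × 0.08 = 34424 kcal/m²
Organism 2: 34424 × 0.15 = 5163.6 kcal/m²
Organism 3: 5163.6 × 0.06 = 309.816 kcal/m²
Organism 4: 309.816 × 0.17 = 52.66872 kcal/m²
Organism 5: 52.66872 × 0.05 = 2.633436 kcal/m²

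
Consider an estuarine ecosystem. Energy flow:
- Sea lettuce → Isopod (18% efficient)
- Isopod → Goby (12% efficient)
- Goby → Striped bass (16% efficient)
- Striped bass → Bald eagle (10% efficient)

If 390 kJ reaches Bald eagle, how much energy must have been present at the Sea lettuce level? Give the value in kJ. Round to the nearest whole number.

Cumulative transfer efficiency: 0.18 × 0.12 × 0.16 × 0.1 = 0.0003456
Sea lettuce energy = 390 / 0.0003456 = 1128472 kJ

1128472 kJ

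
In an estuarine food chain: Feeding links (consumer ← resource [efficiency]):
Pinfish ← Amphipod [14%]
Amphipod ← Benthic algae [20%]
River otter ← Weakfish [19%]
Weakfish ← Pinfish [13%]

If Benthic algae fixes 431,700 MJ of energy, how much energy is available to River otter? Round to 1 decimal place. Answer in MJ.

298.6 MJ

Amphipod: 431700 × 0.2 = 86340 MJ
Pinfish: 86340 × 0.14 = 12087.6 MJ
Weakfish: 12087.6 × 0.13 = 1571.388 MJ
River otter: 1571.388 × 0.19 = 298.56372 MJ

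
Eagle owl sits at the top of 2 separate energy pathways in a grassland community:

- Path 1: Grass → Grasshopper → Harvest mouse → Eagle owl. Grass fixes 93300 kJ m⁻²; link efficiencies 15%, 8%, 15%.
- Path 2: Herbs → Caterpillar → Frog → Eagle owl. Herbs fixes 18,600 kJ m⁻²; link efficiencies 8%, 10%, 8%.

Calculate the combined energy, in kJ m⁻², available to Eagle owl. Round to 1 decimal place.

Path 1: 93300 × 0.15 × 0.08 × 0.15 = 167.94 kJ m⁻²
Path 2: 18600 × 0.08 × 0.1 × 0.08 = 11.904 kJ m⁻²
Total at Eagle owl: 167.94 + 11.904 = 179.844 kJ m⁻²

179.8 kJ m⁻²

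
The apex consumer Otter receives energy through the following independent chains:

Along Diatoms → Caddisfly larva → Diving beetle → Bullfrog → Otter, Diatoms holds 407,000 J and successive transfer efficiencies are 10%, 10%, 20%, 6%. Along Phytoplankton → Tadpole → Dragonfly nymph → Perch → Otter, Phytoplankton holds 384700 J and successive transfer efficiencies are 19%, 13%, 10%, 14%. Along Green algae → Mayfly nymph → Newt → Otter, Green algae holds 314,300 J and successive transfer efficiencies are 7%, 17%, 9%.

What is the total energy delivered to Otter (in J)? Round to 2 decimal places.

Via Diatoms: 407000 × 0.1 × 0.1 × 0.2 × 0.06 = 48.84 J
Via Phytoplankton: 384700 × 0.19 × 0.13 × 0.1 × 0.14 = 133.02926 J
Via Green algae: 314300 × 0.07 × 0.17 × 0.09 = 336.6153 J
Total at Otter: 48.84 + 133.02926 + 336.6153 = 518.48456 J

518.48 J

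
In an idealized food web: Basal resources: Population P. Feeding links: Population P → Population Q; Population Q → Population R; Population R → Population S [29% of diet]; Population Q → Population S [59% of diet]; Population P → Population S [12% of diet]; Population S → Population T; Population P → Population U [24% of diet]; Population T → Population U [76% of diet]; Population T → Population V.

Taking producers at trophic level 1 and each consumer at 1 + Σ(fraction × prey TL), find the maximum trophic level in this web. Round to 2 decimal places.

Population Q: 1 + 1 = 2
Population R: 1 + 2 = 3
Population S: 1 + (0.29×3 + 0.59×2 + 0.12×1) = 3.17
Population T: 1 + 3.17 = 4.17
Population U: 1 + (0.24×1 + 0.76×4.17) = 4.4092
Population V: 1 + 4.17 = 5.17

5.17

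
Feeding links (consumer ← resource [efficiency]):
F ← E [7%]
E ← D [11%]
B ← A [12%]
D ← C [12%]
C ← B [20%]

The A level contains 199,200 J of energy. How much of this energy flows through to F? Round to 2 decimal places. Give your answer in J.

4.42 J

B: 199200 × 0.12 = 23904 J
C: 23904 × 0.2 = 4780.8 J
D: 4780.8 × 0.12 = 573.696 J
E: 573.696 × 0.11 = 63.10656 J
F: 63.10656 × 0.07 = 4.4174592 J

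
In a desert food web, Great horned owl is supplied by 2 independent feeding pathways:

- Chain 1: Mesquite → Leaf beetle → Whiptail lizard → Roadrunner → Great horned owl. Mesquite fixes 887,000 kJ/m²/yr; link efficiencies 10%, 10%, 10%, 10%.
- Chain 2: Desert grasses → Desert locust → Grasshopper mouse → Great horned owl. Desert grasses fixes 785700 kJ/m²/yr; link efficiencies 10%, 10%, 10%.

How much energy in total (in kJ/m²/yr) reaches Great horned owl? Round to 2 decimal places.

874.40 kJ/m²/yr

Chain 1: 887000 × 0.1 × 0.1 × 0.1 × 0.1 = 88.7 kJ/m²/yr
Chain 2: 785700 × 0.1 × 0.1 × 0.1 = 785.7 kJ/m²/yr
Total at Great horned owl: 88.7 + 785.7 = 874.4 kJ/m²/yr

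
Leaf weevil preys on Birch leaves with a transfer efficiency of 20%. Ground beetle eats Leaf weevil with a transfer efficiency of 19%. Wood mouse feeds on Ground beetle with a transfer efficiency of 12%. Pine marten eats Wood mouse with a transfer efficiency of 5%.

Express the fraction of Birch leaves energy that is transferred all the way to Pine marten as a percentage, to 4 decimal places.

0.0228%

Product of link efficiencies: 0.2 × 0.19 × 0.12 × 0.05 = 0.000228
As a percentage: 0.000228 × 100 = 0.0228%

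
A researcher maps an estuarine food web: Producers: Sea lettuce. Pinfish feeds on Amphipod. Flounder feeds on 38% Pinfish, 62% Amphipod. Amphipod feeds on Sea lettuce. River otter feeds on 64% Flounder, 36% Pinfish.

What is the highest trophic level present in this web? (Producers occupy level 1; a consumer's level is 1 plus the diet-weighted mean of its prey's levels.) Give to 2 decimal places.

4.24

Amphipod: 1 + 1 = 2
Pinfish: 1 + 2 = 3
Flounder: 1 + (0.38×3 + 0.62×2) = 3.38
River otter: 1 + (0.64×3.38 + 0.36×3) = 4.2432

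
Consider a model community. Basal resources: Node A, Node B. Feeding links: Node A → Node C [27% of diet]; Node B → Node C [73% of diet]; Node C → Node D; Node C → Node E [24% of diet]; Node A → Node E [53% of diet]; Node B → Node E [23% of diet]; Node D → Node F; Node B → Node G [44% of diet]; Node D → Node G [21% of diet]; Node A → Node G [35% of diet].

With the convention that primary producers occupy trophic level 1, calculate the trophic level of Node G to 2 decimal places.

2.42

Node C: 1 + (0.27×1 + 0.73×1) = 2
Node D: 1 + 2 = 3
Node E: 1 + (0.24×2 + 0.53×1 + 0.23×1) = 2.24
Node F: 1 + 3 = 4
Node G: 1 + (0.44×1 + 0.21×3 + 0.35×1) = 2.42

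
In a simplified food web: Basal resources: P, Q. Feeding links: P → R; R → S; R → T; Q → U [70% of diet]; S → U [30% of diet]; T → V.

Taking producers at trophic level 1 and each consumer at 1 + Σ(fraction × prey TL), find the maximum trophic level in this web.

4

R: 1 + 1 = 2
S: 1 + 2 = 3
T: 1 + 2 = 3
U: 1 + (0.7×1 + 0.3×3) = 2.6
V: 1 + 3 = 4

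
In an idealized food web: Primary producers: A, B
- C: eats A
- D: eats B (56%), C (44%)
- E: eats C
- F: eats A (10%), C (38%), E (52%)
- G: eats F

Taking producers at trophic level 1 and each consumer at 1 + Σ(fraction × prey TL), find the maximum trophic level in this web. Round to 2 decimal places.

4.42

C: 1 + 1 = 2
D: 1 + (0.56×1 + 0.44×2) = 2.44
E: 1 + 2 = 3
F: 1 + (0.1×1 + 0.38×2 + 0.52×3) = 3.42
G: 1 + 3.42 = 4.42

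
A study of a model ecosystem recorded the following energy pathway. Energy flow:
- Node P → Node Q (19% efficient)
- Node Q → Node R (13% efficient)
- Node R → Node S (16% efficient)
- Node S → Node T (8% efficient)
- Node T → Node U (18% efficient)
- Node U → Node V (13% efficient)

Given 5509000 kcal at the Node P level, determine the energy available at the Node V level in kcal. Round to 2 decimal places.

40.76 kcal

Node Q: 5509000 × 0.19 = 1046710 kcal
Node R: 1046710 × 0.13 = 136072.3 kcal
Node S: 136072.3 × 0.16 = 21771.568 kcal
Node T: 21771.568 × 0.08 = 1741.72544 kcal
Node U: 1741.72544 × 0.18 = 313.5105792 kcal
Node V: 313.5105792 × 0.13 = 40.756375296 kcal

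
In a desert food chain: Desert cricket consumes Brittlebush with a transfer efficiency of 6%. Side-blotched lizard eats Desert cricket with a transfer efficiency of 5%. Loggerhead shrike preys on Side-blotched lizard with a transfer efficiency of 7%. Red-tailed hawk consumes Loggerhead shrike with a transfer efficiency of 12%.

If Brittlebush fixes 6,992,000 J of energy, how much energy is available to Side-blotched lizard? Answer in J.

20976 J

Desert cricket: 6992000 × 0.06 = 419520 J
Side-blotched lizard: 419520 × 0.05 = 20976 J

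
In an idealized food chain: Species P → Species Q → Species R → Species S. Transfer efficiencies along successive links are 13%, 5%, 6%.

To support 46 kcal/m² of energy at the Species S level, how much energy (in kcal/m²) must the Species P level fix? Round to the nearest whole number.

Cumulative transfer efficiency: 0.13 × 0.05 × 0.06 = 0.00039
Species P energy = 46 / 0.00039 = 117949 kcal/m²

117949 kcal/m²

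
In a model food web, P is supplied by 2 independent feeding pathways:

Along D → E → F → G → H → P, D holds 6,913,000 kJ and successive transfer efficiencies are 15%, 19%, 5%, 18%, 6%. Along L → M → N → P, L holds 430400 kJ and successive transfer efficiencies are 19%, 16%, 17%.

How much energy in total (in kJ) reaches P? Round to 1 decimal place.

2330.7 kJ

Via D: 6913000 × 0.15 × 0.19 × 0.05 × 0.18 × 0.06 = 106.39107 kJ
Via L: 430400 × 0.19 × 0.16 × 0.17 = 2224.3072 kJ
Total at P: 106.39107 + 2224.3072 = 2330.69827 kJ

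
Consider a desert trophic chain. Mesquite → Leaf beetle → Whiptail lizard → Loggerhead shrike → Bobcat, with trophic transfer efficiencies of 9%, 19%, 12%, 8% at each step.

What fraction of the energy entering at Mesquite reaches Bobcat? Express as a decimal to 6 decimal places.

Product of link efficiencies: 0.09 × 0.19 × 0.12 × 0.08 = 0.00016416

0.000164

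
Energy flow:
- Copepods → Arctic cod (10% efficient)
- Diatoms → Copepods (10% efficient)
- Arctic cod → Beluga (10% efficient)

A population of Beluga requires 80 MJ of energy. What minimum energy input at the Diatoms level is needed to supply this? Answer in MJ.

Cumulative transfer efficiency: 0.1 × 0.1 × 0.1 = 0.001
Diatoms energy = 80 / 0.001 = 80000 MJ

80000 MJ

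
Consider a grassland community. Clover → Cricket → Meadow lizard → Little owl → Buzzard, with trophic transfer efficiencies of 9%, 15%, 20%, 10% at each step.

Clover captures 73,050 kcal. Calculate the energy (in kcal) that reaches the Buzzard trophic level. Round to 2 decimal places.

Cricket: 73050 × 0.09 = 6574.5 kcal
Meadow lizard: 6574.5 × 0.15 = 986.175 kcal
Little owl: 986.175 × 0.2 = 197.235 kcal
Buzzard: 197.235 × 0.1 = 19.7235 kcal

19.72 kcal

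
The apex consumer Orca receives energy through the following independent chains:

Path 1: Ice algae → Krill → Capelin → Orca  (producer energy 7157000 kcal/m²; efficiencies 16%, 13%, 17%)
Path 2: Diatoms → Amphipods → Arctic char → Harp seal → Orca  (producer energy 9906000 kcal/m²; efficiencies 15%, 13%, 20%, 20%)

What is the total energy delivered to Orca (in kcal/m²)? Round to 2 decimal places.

Path 1: 7157000 × 0.16 × 0.13 × 0.17 = 25307.152 kcal/m²
Path 2: 9906000 × 0.15 × 0.13 × 0.2 × 0.2 = 7726.68 kcal/m²
Total at Orca: 25307.152 + 7726.68 = 33033.832 kcal/m²

33033.83 kcal/m²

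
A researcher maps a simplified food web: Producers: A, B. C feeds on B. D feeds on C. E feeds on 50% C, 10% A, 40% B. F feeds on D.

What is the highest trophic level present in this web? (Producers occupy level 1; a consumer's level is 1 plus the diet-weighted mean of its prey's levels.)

4

C: 1 + 1 = 2
D: 1 + 2 = 3
E: 1 + (0.5×2 + 0.1×1 + 0.4×1) = 2.5
F: 1 + 3 = 4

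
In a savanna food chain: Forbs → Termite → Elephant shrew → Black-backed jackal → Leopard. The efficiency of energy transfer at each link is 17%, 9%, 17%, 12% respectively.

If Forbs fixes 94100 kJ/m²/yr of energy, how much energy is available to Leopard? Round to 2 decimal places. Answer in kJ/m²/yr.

Termite: 94100 × 0.17 = 15997 kJ/m²/yr
Elephant shrew: 15997 × 0.09 = 1439.73 kJ/m²/yr
Black-backed jackal: 1439.73 × 0.17 = 244.7541 kJ/m²/yr
Leopard: 244.7541 × 0.12 = 29.370492 kJ/m²/yr

29.37 kJ/m²/yr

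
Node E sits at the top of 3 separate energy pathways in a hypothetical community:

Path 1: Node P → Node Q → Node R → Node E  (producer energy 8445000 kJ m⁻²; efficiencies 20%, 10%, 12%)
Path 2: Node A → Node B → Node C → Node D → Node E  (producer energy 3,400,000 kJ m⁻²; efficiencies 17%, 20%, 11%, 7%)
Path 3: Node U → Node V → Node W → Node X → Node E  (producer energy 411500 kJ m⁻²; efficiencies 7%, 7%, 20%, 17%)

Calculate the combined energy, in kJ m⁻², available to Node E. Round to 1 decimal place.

Path 1: 8445000 × 0.2 × 0.1 × 0.12 = 20268 kJ m⁻²
Path 2: 3400000 × 0.17 × 0.2 × 0.11 × 0.07 = 890.12 kJ m⁻²
Path 3: 411500 × 0.07 × 0.07 × 0.2 × 0.17 = 68.5559 kJ m⁻²
Total at Node E: 20268 + 890.12 + 68.5559 = 21226.6759 kJ m⁻²

21226.7 kJ m⁻²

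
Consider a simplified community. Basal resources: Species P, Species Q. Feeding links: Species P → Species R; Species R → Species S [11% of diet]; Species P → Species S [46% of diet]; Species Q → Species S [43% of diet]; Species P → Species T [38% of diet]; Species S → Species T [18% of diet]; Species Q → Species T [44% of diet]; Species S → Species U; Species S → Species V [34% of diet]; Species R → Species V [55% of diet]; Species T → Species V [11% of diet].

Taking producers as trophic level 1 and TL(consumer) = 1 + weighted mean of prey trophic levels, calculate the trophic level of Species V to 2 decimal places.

3.06

Species R: 1 + 1 = 2
Species S: 1 + (0.11×2 + 0.46×1 + 0.43×1) = 2.11
Species T: 1 + (0.38×1 + 0.18×2.11 + 0.44×1) = 2.1998
Species U: 1 + 2.11 = 3.11
Species V: 1 + (0.34×2.11 + 0.55×2 + 0.11×2.1998) = 3.059378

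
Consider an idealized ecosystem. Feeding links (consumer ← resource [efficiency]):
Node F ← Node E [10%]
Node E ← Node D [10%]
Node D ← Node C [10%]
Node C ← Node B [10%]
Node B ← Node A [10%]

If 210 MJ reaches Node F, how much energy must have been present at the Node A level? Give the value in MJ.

Cumulative transfer efficiency: 0.1 × 0.1 × 0.1 × 0.1 × 0.1 = 0.00001
Node A energy = 210 / 0.00001 = 21000000 MJ

21000000 MJ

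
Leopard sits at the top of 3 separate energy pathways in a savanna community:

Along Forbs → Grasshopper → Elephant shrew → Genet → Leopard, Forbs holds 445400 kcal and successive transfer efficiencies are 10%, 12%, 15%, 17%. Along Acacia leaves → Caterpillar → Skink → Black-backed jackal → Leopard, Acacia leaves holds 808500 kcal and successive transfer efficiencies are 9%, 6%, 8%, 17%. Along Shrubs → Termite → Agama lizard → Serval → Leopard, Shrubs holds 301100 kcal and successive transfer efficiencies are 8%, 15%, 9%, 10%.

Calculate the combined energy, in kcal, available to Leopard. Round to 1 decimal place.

Via Forbs: 445400 × 0.1 × 0.12 × 0.15 × 0.17 = 136.2924 kcal
Via Acacia leaves: 808500 × 0.09 × 0.06 × 0.08 × 0.17 = 59.37624 kcal
Via Shrubs: 301100 × 0.08 × 0.15 × 0.09 × 0.1 = 32.5188 kcal
Total at Leopard: 136.2924 + 59.37624 + 32.5188 = 228.18744 kcal

228.2 kcal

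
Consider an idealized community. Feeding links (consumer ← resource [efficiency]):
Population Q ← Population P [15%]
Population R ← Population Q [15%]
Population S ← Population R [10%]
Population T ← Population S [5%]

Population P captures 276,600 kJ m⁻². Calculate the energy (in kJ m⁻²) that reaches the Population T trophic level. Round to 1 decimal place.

31.1 kJ m⁻²

Population Q: 276600 × 0.15 = 41490 kJ m⁻²
Population R: 41490 × 0.15 = 6223.5 kJ m⁻²
Population S: 6223.5 × 0.1 = 622.35 kJ m⁻²
Population T: 622.35 × 0.05 = 31.1175 kJ m⁻²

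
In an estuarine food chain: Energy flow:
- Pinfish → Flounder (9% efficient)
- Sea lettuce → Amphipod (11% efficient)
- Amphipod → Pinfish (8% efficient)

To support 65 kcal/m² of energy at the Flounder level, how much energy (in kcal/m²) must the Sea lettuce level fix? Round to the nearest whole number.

Cumulative transfer efficiency: 0.11 × 0.08 × 0.09 = 0.000792
Sea lettuce energy = 65 / 0.000792 = 82071 kcal/m²

82071 kcal/m²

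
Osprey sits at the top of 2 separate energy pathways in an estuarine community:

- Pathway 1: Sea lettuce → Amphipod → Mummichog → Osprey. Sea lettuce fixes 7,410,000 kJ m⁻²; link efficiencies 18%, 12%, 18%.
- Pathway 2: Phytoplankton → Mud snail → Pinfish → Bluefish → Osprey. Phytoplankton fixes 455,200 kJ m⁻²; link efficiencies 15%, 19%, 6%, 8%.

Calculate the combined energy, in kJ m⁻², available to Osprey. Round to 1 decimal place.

28872.4 kJ m⁻²

Pathway 1: 7410000 × 0.18 × 0.12 × 0.18 = 28810.08 kJ m⁻²
Pathway 2: 455200 × 0.15 × 0.19 × 0.06 × 0.08 = 62.27136 kJ m⁻²
Total at Osprey: 28810.08 + 62.27136 = 28872.35136 kJ m⁻²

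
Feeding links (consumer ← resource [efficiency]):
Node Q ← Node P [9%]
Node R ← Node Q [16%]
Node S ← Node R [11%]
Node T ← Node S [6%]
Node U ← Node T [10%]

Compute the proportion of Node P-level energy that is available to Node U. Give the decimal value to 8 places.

0.00000950

Product of link efficiencies: 0.09 × 0.16 × 0.11 × 0.06 × 0.1 = 0.000009504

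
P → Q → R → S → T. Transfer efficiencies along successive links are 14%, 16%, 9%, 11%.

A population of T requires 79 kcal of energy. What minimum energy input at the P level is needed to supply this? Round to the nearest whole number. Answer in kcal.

356241 kcal

Cumulative transfer efficiency: 0.14 × 0.16 × 0.09 × 0.11 = 0.00022176
P energy = 79 / 0.00022176 = 356241 kcal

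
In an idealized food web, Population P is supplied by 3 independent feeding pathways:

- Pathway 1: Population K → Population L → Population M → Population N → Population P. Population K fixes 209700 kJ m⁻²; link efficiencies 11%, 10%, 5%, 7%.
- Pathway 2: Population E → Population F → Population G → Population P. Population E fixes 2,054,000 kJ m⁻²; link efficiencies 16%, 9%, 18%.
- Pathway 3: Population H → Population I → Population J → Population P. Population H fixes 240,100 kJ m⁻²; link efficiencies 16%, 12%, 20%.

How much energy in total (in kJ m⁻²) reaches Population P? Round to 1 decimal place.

Pathway 1: 209700 × 0.11 × 0.1 × 0.05 × 0.07 = 8.07345 kJ m⁻²
Pathway 2: 2054000 × 0.16 × 0.09 × 0.18 = 5323.968 kJ m⁻²
Pathway 3: 240100 × 0.16 × 0.12 × 0.2 = 921.984 kJ m⁻²
Total at Population P: 8.07345 + 5323.968 + 921.984 = 6254.02545 kJ m⁻²

6254.0 kJ m⁻²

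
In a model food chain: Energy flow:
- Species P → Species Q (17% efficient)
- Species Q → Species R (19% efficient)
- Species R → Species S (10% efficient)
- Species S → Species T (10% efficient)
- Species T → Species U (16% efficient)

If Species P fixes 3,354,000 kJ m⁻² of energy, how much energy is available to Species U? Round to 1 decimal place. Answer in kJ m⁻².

173.3 kJ m⁻²

Species Q: 3354000 × 0.17 = 570180 kJ m⁻²
Species R: 570180 × 0.19 = 108334.2 kJ m⁻²
Species S: 108334.2 × 0.1 = 10833.42 kJ m⁻²
Species T: 10833.42 × 0.1 = 1083.342 kJ m⁻²
Species U: 1083.342 × 0.16 = 173.33472 kJ m⁻²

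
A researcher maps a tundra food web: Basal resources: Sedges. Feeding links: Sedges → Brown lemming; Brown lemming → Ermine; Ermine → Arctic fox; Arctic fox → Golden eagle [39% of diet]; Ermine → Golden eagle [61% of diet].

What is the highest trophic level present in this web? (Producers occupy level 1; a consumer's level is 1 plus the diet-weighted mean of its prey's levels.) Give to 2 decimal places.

4.39

Brown lemming: 1 + 1 = 2
Ermine: 1 + 2 = 3
Arctic fox: 1 + 3 = 4
Golden eagle: 1 + (0.39×4 + 0.61×3) = 4.39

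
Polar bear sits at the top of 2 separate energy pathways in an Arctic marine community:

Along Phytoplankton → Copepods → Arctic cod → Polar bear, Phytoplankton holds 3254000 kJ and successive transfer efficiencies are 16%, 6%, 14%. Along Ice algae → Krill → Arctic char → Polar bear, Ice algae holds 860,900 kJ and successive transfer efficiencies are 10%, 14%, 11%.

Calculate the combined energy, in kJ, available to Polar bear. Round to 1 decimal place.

Via Phytoplankton: 3254000 × 0.16 × 0.06 × 0.14 = 4373.376 kJ
Via Ice algae: 860900 × 0.1 × 0.14 × 0.11 = 1325.786 kJ
Total at Polar bear: 4373.376 + 1325.786 = 5699.162 kJ

5699.2 kJ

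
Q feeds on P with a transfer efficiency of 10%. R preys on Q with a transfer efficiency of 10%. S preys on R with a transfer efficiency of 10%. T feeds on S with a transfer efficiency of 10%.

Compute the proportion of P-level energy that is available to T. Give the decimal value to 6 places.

0.000100

Product of link efficiencies: 0.1 × 0.1 × 0.1 × 0.1 = 0.0001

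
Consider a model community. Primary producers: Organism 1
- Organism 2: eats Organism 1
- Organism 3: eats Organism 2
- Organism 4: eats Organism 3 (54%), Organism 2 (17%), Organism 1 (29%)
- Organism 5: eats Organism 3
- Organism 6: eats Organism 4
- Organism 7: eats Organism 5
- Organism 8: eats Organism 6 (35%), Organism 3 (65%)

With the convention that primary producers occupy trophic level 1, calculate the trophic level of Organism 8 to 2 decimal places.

4.44

Organism 2: 1 + 1 = 2
Organism 3: 1 + 2 = 3
Organism 4: 1 + (0.54×3 + 0.17×2 + 0.29×1) = 3.25
Organism 5: 1 + 3 = 4
Organism 6: 1 + 3.25 = 4.25
Organism 7: 1 + 4 = 5
Organism 8: 1 + (0.35×4.25 + 0.65×3) = 4.4375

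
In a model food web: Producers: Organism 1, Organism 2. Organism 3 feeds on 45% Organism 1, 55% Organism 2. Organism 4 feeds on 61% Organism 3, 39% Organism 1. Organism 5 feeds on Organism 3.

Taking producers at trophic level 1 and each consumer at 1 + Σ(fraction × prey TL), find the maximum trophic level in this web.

Organism 3: 1 + (0.45×1 + 0.55×1) = 2
Organism 4: 1 + (0.61×2 + 0.39×1) = 2.61
Organism 5: 1 + 2 = 3

3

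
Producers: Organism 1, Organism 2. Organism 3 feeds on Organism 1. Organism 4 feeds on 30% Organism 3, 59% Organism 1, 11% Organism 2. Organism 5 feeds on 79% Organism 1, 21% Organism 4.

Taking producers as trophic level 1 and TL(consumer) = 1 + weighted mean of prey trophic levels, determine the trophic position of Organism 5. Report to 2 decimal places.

Organism 3: 1 + 1 = 2
Organism 4: 1 + (0.3×2 + 0.59×1 + 0.11×1) = 2.3
Organism 5: 1 + (0.79×1 + 0.21×2.3) = 2.273

2.27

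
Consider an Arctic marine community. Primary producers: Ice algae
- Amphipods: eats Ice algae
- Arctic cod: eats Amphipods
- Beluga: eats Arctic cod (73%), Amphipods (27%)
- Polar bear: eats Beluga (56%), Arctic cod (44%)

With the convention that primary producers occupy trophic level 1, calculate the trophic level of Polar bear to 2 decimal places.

Amphipods: 1 + 1 = 2
Arctic cod: 1 + 2 = 3
Beluga: 1 + (0.73×3 + 0.27×2) = 3.73
Polar bear: 1 + (0.56×3.73 + 0.44×3) = 4.4088

4.41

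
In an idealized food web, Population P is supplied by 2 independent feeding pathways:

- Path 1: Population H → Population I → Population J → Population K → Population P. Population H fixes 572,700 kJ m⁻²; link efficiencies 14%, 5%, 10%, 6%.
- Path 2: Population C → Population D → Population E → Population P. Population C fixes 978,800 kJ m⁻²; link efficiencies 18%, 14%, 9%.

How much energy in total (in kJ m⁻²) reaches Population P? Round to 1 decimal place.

Path 1: 572700 × 0.14 × 0.05 × 0.1 × 0.06 = 24.0534 kJ m⁻²
Path 2: 978800 × 0.18 × 0.14 × 0.09 = 2219.9184 kJ m⁻²
Total at Population P: 24.0534 + 2219.9184 = 2243.9718 kJ m⁻²

2244.0 kJ m⁻²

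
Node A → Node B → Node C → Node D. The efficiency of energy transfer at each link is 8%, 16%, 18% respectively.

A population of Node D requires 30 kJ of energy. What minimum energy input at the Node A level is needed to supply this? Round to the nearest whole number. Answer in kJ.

Cumulative transfer efficiency: 0.08 × 0.16 × 0.18 = 0.002304
Node A energy = 30 / 0.002304 = 13021 kJ

13021 kJ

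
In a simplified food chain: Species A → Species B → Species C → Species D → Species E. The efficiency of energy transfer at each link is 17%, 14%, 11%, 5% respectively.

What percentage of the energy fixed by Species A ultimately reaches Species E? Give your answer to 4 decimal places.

Product of link efficiencies: 0.17 × 0.14 × 0.11 × 0.05 = 0.0001309
As a percentage: 0.0001309 × 100 = 0.0131%

0.0131%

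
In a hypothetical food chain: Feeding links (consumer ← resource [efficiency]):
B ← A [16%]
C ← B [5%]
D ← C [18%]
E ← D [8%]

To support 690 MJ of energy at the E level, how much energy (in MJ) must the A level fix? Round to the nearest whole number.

5989583 MJ

Cumulative transfer efficiency: 0.16 × 0.05 × 0.18 × 0.08 = 0.0001152
A energy = 690 / 0.0001152 = 5989583 MJ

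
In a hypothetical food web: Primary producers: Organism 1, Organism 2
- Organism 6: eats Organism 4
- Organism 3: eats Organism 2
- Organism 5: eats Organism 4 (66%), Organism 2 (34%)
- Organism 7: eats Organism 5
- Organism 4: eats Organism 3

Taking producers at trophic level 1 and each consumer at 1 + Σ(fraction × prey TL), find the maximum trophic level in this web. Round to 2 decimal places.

4.32

Organism 3: 1 + 1 = 2
Organism 4: 1 + 2 = 3
Organism 5: 1 + (0.66×3 + 0.34×1) = 3.32
Organism 6: 1 + 3 = 4
Organism 7: 1 + 3.32 = 4.32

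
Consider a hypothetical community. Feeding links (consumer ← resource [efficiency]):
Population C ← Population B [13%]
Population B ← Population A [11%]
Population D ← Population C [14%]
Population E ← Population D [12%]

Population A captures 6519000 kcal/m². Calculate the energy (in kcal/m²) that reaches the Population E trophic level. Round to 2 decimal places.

1566.12 kcal/m²

Population B: 6519000 × 0.11 = 717090 kcal/m²
Population C: 717090 × 0.13 = 93221.7 kcal/m²
Population D: 93221.7 × 0.14 = 13051.038 kcal/m²
Population E: 13051.038 × 0.12 = 1566.12456 kcal/m²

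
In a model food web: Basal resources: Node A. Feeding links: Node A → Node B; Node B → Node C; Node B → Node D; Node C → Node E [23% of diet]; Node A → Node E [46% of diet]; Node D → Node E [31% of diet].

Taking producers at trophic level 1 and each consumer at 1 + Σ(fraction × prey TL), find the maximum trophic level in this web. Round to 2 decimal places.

Node B: 1 + 1 = 2
Node C: 1 + 2 = 3
Node D: 1 + 2 = 3
Node E: 1 + (0.23×3 + 0.46×1 + 0.31×3) = 3.08

3.08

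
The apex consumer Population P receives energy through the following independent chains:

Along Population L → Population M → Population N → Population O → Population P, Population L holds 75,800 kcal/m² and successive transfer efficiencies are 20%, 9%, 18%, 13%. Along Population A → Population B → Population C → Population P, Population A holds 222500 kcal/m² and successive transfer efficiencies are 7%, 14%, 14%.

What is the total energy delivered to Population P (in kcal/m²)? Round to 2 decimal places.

Via Population L: 75800 × 0.2 × 0.09 × 0.18 × 0.13 = 31.92696 kcal/m²
Via Population A: 222500 × 0.07 × 0.14 × 0.14 = 305.27 kcal/m²
Total at Population P: 31.92696 + 305.27 = 337.19696 kcal/m²

337.20 kcal/m²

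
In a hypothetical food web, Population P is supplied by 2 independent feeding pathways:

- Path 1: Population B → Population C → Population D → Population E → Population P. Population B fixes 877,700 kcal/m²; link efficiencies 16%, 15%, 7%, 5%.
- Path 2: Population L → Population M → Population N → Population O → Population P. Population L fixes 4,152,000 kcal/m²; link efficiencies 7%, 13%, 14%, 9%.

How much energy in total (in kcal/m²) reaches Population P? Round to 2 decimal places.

549.80 kcal/m²

Path 1: 877700 × 0.16 × 0.15 × 0.07 × 0.05 = 73.7268 kcal/m²
Path 2: 4152000 × 0.07 × 0.13 × 0.14 × 0.09 = 476.06832 kcal/m²
Total at Population P: 73.7268 + 476.06832 = 549.79512 kcal/m²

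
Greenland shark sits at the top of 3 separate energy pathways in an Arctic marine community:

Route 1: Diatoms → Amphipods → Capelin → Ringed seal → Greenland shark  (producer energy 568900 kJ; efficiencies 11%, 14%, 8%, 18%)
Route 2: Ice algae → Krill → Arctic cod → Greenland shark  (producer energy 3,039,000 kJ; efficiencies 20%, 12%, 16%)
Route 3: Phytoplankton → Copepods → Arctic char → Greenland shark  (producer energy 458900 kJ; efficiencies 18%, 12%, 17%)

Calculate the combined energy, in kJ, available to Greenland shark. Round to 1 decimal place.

13481.0 kJ

Route 1: 568900 × 0.11 × 0.14 × 0.08 × 0.18 = 126.159264 kJ
Route 2: 3039000 × 0.2 × 0.12 × 0.16 = 11669.76 kJ
Route 3: 458900 × 0.18 × 0.12 × 0.17 = 1685.0808 kJ
Total at Greenland shark: 126.159264 + 11669.76 + 1685.0808 = 13481.000064 kJ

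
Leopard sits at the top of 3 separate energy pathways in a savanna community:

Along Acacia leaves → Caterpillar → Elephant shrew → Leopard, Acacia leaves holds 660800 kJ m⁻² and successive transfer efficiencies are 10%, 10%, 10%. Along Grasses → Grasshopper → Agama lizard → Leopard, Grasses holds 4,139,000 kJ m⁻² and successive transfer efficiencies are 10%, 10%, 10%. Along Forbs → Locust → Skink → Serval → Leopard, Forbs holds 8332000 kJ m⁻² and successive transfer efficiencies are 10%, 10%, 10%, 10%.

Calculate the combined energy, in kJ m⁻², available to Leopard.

5633 kJ m⁻²

Via Acacia leaves: 660800 × 0.1 × 0.1 × 0.1 = 660.8 kJ m⁻²
Via Grasses: 4139000 × 0.1 × 0.1 × 0.1 = 4139 kJ m⁻²
Via Forbs: 8332000 × 0.1 × 0.1 × 0.1 × 0.1 = 833.2 kJ m⁻²
Total at Leopard: 660.8 + 4139 + 833.2 = 5633 kJ m⁻²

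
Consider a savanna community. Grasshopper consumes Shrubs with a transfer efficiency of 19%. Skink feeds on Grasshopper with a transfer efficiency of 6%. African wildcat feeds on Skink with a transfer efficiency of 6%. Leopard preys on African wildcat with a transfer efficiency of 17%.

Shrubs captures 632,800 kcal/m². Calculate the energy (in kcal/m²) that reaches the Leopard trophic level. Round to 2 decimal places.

Grasshopper: 632800 × 0.19 = 120232 kcal/m²
Skink: 120232 × 0.06 = 7213.92 kcal/m²
African wildcat: 7213.92 × 0.06 = 432.8352 kcal/m²
Leopard: 432.8352 × 0.17 = 73.581984 kcal/m²

73.58 kcal/m²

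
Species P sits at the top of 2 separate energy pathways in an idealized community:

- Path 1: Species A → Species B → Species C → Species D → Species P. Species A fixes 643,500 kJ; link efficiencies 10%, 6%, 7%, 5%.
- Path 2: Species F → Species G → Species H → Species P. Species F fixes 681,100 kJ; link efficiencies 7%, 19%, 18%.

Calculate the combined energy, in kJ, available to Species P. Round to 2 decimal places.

Path 1: 643500 × 0.1 × 0.06 × 0.07 × 0.05 = 13.5135 kJ
Path 2: 681100 × 0.07 × 0.19 × 0.18 = 1630.5534 kJ
Total at Species P: 13.5135 + 1630.5534 = 1644.0669 kJ

1644.07 kJ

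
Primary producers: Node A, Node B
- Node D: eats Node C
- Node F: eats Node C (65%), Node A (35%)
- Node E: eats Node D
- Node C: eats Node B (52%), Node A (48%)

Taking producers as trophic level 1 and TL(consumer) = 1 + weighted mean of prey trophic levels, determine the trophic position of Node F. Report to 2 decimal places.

2.65

Node C: 1 + (0.52×1 + 0.48×1) = 2
Node D: 1 + 2 = 3
Node E: 1 + 3 = 4
Node F: 1 + (0.65×2 + 0.35×1) = 2.65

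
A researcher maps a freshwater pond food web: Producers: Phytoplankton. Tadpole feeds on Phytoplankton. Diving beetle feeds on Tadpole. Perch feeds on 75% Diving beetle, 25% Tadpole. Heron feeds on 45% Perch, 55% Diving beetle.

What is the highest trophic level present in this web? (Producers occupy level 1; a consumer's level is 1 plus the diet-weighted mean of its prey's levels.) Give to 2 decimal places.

4.34

Tadpole: 1 + 1 = 2
Diving beetle: 1 + 2 = 3
Perch: 1 + (0.75×3 + 0.25×2) = 3.75
Heron: 1 + (0.45×3.75 + 0.55×3) = 4.3375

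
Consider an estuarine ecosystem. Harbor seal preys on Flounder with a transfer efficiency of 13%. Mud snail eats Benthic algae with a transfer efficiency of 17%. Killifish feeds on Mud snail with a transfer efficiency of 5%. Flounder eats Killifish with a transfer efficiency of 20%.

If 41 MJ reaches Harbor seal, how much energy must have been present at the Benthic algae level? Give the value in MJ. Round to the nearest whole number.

Cumulative transfer efficiency: 0.17 × 0.05 × 0.2 × 0.13 = 0.000221
Benthic algae energy = 41 / 0.000221 = 185520 MJ

185520 MJ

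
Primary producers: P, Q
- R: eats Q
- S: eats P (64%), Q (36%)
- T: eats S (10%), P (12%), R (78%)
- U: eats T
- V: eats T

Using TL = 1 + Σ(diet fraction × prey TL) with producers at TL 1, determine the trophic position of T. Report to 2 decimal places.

2.88

R: 1 + 1 = 2
S: 1 + (0.64×1 + 0.36×1) = 2
T: 1 + (0.1×2 + 0.12×1 + 0.78×2) = 2.88
U: 1 + 2.88 = 3.88
V: 1 + 2.88 = 3.88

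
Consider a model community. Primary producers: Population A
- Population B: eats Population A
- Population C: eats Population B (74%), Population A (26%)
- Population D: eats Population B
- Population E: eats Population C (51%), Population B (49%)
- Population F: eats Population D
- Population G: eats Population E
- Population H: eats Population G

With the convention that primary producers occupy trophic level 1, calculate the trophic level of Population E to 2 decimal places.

Population B: 1 + 1 = 2
Population C: 1 + (0.74×2 + 0.26×1) = 2.74
Population D: 1 + 2 = 3
Population E: 1 + (0.51×2.74 + 0.49×2) = 3.3774
Population F: 1 + 3 = 4
Population G: 1 + 3.3774 = 4.3774
Population H: 1 + 4.3774 = 5.3774

3.38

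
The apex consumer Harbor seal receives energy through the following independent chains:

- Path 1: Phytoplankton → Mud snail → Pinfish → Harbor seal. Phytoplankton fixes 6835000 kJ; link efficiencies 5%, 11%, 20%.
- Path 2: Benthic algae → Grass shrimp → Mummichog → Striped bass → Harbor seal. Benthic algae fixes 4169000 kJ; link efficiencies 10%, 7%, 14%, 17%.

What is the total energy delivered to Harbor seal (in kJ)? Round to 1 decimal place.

Path 1: 6835000 × 0.05 × 0.11 × 0.2 = 7518.5 kJ
Path 2: 4169000 × 0.1 × 0.07 × 0.14 × 0.17 = 694.5554 kJ
Total at Harbor seal: 7518.5 + 694.5554 = 8213.0554 kJ

8213.1 kJ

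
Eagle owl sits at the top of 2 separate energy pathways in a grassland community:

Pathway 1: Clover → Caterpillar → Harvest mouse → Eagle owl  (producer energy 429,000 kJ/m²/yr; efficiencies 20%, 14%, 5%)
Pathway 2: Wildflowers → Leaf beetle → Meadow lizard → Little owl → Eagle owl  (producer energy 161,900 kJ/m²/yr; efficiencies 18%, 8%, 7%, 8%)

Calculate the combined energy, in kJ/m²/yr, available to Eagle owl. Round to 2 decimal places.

Pathway 1: 429000 × 0.2 × 0.14 × 0.05 = 600.6 kJ/m²/yr
Pathway 2: 161900 × 0.18 × 0.08 × 0.07 × 0.08 = 13.055616 kJ/m²/yr
Total at Eagle owl: 600.6 + 13.055616 = 613.655616 kJ/m²/yr

613.66 kJ/m²/yr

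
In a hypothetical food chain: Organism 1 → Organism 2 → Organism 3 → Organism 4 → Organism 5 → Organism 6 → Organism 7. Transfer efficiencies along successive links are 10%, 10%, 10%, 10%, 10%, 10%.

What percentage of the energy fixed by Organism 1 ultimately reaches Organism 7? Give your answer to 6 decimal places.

0.000100%

Product of link efficiencies: 0.1 × 0.1 × 0.1 × 0.1 × 0.1 × 0.1 = 0.000001
As a percentage: 0.000001 × 100 = 0.000100%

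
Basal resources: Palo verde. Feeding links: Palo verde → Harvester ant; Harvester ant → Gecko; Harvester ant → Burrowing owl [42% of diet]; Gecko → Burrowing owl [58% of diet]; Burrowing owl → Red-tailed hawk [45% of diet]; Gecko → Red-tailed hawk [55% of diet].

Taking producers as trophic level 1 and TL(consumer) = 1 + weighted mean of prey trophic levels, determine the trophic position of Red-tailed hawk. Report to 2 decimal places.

4.26

Harvester ant: 1 + 1 = 2
Gecko: 1 + 2 = 3
Burrowing owl: 1 + (0.42×2 + 0.58×3) = 3.58
Red-tailed hawk: 1 + (0.45×3.58 + 0.55×3) = 4.261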